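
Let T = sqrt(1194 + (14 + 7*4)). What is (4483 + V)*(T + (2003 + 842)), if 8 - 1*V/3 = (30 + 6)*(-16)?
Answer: 17738575 + 12470*sqrt(309) ≈ 1.7958e+7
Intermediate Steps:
V = 1752 (V = 24 - 3*(30 + 6)*(-16) = 24 - 108*(-16) = 24 - 3*(-576) = 24 + 1728 = 1752)
T = 2*sqrt(309) (T = sqrt(1194 + (14 + 28)) = sqrt(1194 + 42) = sqrt(1236) = 2*sqrt(309) ≈ 35.157)
(4483 + V)*(T + (2003 + 842)) = (4483 + 1752)*(2*sqrt(309) + (2003 + 842)) = 6235*(2*sqrt(309) + 2845) = 6235*(2845 + 2*sqrt(309)) = 17738575 + 12470*sqrt(309)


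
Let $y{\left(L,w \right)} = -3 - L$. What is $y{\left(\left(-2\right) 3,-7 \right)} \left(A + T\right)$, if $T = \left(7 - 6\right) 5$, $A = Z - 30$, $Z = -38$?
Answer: $-189$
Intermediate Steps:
$A = -68$ ($A = -38 - 30 = -68$)
$T = 5$ ($T = 1 \cdot 5 = 5$)
$y{\left(\left(-2\right) 3,-7 \right)} \left(A + T\right) = \left(-3 - \left(-2\right) 3\right) \left(-68 + 5\right) = \left(-3 - -6\right) \left(-63\right) = \left(-3 + 6\right) \left(-63\right) = 3 \left(-63\right) = -189$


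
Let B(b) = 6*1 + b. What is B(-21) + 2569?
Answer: 2554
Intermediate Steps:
B(b) = 6 + b
B(-21) + 2569 = (6 - 21) + 2569 = -15 + 2569 = 2554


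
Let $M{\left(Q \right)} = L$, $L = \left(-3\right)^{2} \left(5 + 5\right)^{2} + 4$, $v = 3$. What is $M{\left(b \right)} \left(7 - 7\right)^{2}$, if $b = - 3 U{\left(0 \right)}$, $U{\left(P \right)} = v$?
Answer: $0$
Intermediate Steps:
$U{\left(P \right)} = 3$
$b = -9$ ($b = \left(-3\right) 3 = -9$)
$L = 904$ ($L = 9 \cdot 10^{2} + 4 = 9 \cdot 100 + 4 = 900 + 4 = 904$)
$M{\left(Q \right)} = 904$
$M{\left(b \right)} \left(7 - 7\right)^{2} = 904 \left(7 - 7\right)^{2} = 904 \cdot 0^{2} = 904 \cdot 0 = 0$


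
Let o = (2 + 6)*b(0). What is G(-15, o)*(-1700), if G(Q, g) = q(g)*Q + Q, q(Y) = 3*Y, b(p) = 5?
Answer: 3085500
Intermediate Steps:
o = 40 (o = (2 + 6)*5 = 8*5 = 40)
G(Q, g) = Q + 3*Q*g (G(Q, g) = (3*g)*Q + Q = 3*Q*g + Q = Q + 3*Q*g)
G(-15, o)*(-1700) = -15*(1 + 3*40)*(-1700) = -15*(1 + 120)*(-1700) = -15*121*(-1700) = -1815*(-1700) = 3085500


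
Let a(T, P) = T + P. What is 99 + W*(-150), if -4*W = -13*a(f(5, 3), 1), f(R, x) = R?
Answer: -2826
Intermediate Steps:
a(T, P) = P + T
W = 39/2 (W = -(-13)*(1 + 5)/4 = -(-13)*6/4 = -¼*(-78) = 39/2 ≈ 19.500)
99 + W*(-150) = 99 + (39/2)*(-150) = 99 - 2925 = -2826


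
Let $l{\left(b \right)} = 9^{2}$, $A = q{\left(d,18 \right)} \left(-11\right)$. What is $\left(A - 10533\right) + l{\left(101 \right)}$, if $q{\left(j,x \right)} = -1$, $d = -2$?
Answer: $-10441$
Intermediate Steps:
$A = 11$ ($A = \left(-1\right) \left(-11\right) = 11$)
$l{\left(b \right)} = 81$
$\left(A - 10533\right) + l{\left(101 \right)} = \left(11 - 10533\right) + 81 = -10522 + 81 = -10441$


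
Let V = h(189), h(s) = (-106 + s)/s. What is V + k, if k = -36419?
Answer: -6883108/189 ≈ -36419.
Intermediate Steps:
h(s) = (-106 + s)/s
V = 83/189 (V = (-106 + 189)/189 = (1/189)*83 = 83/189 ≈ 0.43915)
V + k = 83/189 - 36419 = -6883108/189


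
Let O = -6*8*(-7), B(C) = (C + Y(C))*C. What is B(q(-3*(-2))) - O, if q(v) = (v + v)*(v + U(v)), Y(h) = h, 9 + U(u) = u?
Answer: 2256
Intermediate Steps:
U(u) = -9 + u
q(v) = 2*v*(-9 + 2*v) (q(v) = (v + v)*(v + (-9 + v)) = (2*v)*(-9 + 2*v) = 2*v*(-9 + 2*v))
B(C) = 2*C² (B(C) = (C + C)*C = (2*C)*C = 2*C²)
O = 336 (O = -48*(-7) = 336)
B(q(-3*(-2))) - O = 2*(2*(-3*(-2))*(-9 + 2*(-3*(-2))))² - 1*336 = 2*(2*6*(-9 + 2*6))² - 336 = 2*(2*6*(-9 + 12))² - 336 = 2*(2*6*3)² - 336 = 2*36² - 336 = 2*1296 - 336 = 2592 - 336 = 2256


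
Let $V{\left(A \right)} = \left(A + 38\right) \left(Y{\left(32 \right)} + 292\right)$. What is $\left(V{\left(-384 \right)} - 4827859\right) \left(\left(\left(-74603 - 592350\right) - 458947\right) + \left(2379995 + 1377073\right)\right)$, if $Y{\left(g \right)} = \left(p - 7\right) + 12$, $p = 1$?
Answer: $-12974202579456$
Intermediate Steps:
$Y{\left(g \right)} = 6$ ($Y{\left(g \right)} = \left(1 - 7\right) + 12 = -6 + 12 = 6$)
$V{\left(A \right)} = 11324 + 298 A$ ($V{\left(A \right)} = \left(A + 38\right) \left(6 + 292\right) = \left(38 + A\right) 298 = 11324 + 298 A$)
$\left(V{\left(-384 \right)} - 4827859\right) \left(\left(\left(-74603 - 592350\right) - 458947\right) + \left(2379995 + 1377073\right)\right) = \left(\left(11324 + 298 \left(-384\right)\right) - 4827859\right) \left(\left(\left(-74603 - 592350\right) - 458947\right) + \left(2379995 + 1377073\right)\right) = \left(\left(11324 - 114432\right) - 4827859\right) \left(\left(-666953 - 458947\right) + 3757068\right) = \left(-103108 - 4827859\right) \left(-1125900 + 3757068\right) = \left(-4930967\right) 2631168 = -12974202579456$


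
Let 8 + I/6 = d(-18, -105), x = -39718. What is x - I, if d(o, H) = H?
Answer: -39040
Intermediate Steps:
I = -678 (I = -48 + 6*(-105) = -48 - 630 = -678)
x - I = -39718 - 1*(-678) = -39718 + 678 = -39040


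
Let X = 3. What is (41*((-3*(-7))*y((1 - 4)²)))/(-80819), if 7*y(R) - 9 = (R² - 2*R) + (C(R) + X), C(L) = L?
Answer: -10332/80819 ≈ -0.12784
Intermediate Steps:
y(R) = 12/7 - R/7 + R²/7 (y(R) = 9/7 + ((R² - 2*R) + (R + 3))/7 = 9/7 + ((R² - 2*R) + (3 + R))/7 = 9/7 + (3 + R² - R)/7 = 9/7 + (3/7 - R/7 + R²/7) = 12/7 - R/7 + R²/7)
(41*((-3*(-7))*y((1 - 4)²)))/(-80819) = (41*((-3*(-7))*(12/7 - (1 - 4)²/7 + ((1 - 4)²)²/7)))/(-80819) = (41*(21*(12/7 - ⅐*(-3)² + ((-3)²)²/7)))*(-1/80819) = (41*(21*(12/7 - ⅐*9 + (⅐)*9²)))*(-1/80819) = (41*(21*(12/7 - 9/7 + (⅐)*81)))*(-1/80819) = (41*(21*(12/7 - 9/7 + 81/7)))*(-1/80819) = (41*(21*12))*(-1/80819) = (41*252)*(-1/80819) = 10332*(-1/80819) = -10332/80819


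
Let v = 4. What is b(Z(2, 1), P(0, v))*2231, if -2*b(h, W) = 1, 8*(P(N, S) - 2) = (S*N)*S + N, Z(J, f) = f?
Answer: -2231/2 ≈ -1115.5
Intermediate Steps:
P(N, S) = 2 + N/8 + N*S**2/8 (P(N, S) = 2 + ((S*N)*S + N)/8 = 2 + ((N*S)*S + N)/8 = 2 + (N*S**2 + N)/8 = 2 + (N + N*S**2)/8 = 2 + (N/8 + N*S**2/8) = 2 + N/8 + N*S**2/8)
b(h, W) = -1/2 (b(h, W) = -1/2*1 = -1/2)
b(Z(2, 1), P(0, v))*2231 = -1/2*2231 = -2231/2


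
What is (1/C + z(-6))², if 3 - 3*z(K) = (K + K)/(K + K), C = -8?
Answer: 169/576 ≈ 0.29340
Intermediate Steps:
z(K) = ⅔ (z(K) = 1 - (K + K)/(3*(K + K)) = 1 - 2*K/(3*(2*K)) = 1 - 2*K*1/(2*K)/3 = 1 - ⅓*1 = 1 - ⅓ = ⅔)
(1/C + z(-6))² = (1/(-8) + ⅔)² = (-⅛ + ⅔)² = (13/24)² = 169/576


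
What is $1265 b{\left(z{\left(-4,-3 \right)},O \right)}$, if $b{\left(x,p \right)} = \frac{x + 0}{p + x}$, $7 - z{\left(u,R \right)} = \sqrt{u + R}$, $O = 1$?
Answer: $\frac{79695}{71} - \frac{1265 i \sqrt{7}}{71} \approx 1122.5 - 47.139 i$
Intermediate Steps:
$z{\left(u,R \right)} = 7 - \sqrt{R + u}$ ($z{\left(u,R \right)} = 7 - \sqrt{u + R} = 7 - \sqrt{R + u}$)
$b{\left(x,p \right)} = \frac{x}{p + x}$
$1265 b{\left(z{\left(-4,-3 \right)},O \right)} = 1265 \frac{7 - \sqrt{-3 - 4}}{1 + \left(7 - \sqrt{-3 - 4}\right)} = 1265 \frac{7 - \sqrt{-7}}{1 + \left(7 - \sqrt{-7}\right)} = 1265 \frac{7 - i \sqrt{7}}{1 + \left(7 - i \sqrt{7}\right)} = 1265 \frac{7 - i \sqrt{7}}{8 - i \sqrt{7}} = \frac{1265 \left(7 - i \sqrt{7}\right)}{8 - i \sqrt{7}}$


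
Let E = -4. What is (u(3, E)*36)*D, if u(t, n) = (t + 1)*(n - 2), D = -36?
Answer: 31104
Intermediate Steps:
u(t, n) = (1 + t)*(-2 + n)
(u(3, E)*36)*D = ((-2 - 4 - 2*3 - 4*3)*36)*(-36) = ((-2 - 4 - 6 - 12)*36)*(-36) = -24*36*(-36) = -864*(-36) = 31104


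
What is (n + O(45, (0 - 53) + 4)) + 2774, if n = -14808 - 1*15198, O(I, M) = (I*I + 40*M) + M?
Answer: -27216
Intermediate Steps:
O(I, M) = I² + 41*M (O(I, M) = (I² + 40*M) + M = I² + 41*M)
n = -30006 (n = -14808 - 15198 = -30006)
(n + O(45, (0 - 53) + 4)) + 2774 = (-30006 + (45² + 41*((0 - 53) + 4))) + 2774 = (-30006 + (2025 + 41*(-53 + 4))) + 2774 = (-30006 + (2025 + 41*(-49))) + 2774 = (-30006 + (2025 - 2009)) + 2774 = (-30006 + 16) + 2774 = -29990 + 2774 = -27216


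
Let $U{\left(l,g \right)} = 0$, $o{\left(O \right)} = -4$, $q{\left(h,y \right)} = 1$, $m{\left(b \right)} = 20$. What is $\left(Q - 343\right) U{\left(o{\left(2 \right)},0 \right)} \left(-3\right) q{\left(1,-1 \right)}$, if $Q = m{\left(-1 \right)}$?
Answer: $0$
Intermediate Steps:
$Q = 20$
$\left(Q - 343\right) U{\left(o{\left(2 \right)},0 \right)} \left(-3\right) q{\left(1,-1 \right)} = \left(20 - 343\right) 0 \left(-3\right) 1 = - 323 \cdot 0 \cdot 1 = \left(-323\right) 0 = 0$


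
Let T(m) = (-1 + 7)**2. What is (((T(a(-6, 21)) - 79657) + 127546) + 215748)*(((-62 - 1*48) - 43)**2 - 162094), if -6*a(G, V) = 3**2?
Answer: -36567490005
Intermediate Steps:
a(G, V) = -3/2 (a(G, V) = -1/6*3**2 = -1/6*9 = -3/2)
T(m) = 36 (T(m) = 6**2 = 36)
(((T(a(-6, 21)) - 79657) + 127546) + 215748)*(((-62 - 1*48) - 43)**2 - 162094) = (((36 - 79657) + 127546) + 215748)*(((-62 - 1*48) - 43)**2 - 162094) = ((-79621 + 127546) + 215748)*(((-62 - 48) - 43)**2 - 162094) = (47925 + 215748)*((-110 - 43)**2 - 162094) = 263673*((-153)**2 - 162094) = 263673*(23409 - 162094) = 263673*(-138685) = -36567490005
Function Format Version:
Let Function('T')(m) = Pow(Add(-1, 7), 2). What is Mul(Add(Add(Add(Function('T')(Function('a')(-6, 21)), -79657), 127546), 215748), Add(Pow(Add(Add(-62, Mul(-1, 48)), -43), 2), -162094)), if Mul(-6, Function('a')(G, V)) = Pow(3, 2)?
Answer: -36567490005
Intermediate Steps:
Function('a')(G, V) = Rational(-3, 2) (Function('a')(G, V) = Mul(Rational(-1, 6), Pow(3, 2)) = Mul(Rational(-1, 6), 9) = Rational(-3, 2))
Function('T')(m) = 36 (Function('T')(m) = Pow(6, 2) = 36)
Mul(Add(Add(Add(Function('T')(Function('a')(-6, 21)), -79657), 127546), 215748), Add(Pow(Add(Add(-62, Mul(-1, 48)), -43), 2), -162094)) = Mul(Add(Add(Add(36, -79657), 127546), 215748), Add(Pow(Add(Add(-62, Mul(-1, 48)), -43), 2), -162094)) = Mul(Add(Add(-79621, 127546), 215748), Add(Pow(Add(Add(-62, -48), -43), 2), -162094)) = Mul(Add(47925, 215748), Add(Pow(Add(-110, -43), 2), -162094)) = Mul(263673, Add(Pow(-153, 2), -162094)) = Mul(263673, Add(23409, -162094)) = Mul(263673, -138685) = -36567490005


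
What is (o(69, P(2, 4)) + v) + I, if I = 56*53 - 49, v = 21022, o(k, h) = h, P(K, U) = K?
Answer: 23943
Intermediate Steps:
I = 2919 (I = 2968 - 49 = 2919)
(o(69, P(2, 4)) + v) + I = (2 + 21022) + 2919 = 21024 + 2919 = 23943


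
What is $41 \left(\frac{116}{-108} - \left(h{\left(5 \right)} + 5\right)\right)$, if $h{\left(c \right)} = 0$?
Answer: $- \frac{6724}{27} \approx -249.04$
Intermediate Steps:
$41 \left(\frac{116}{-108} - \left(h{\left(5 \right)} + 5\right)\right) = 41 \left(\frac{116}{-108} - \left(0 + 5\right)\right) = 41 \left(116 \left(- \frac{1}{108}\right) - 5\right) = 41 \left(- \frac{29}{27} - 5\right) = 41 \left(- \frac{164}{27}\right) = - \frac{6724}{27}$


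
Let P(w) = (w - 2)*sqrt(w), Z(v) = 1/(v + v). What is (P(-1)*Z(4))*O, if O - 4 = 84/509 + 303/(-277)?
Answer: -1299039*I/1127944 ≈ -1.1517*I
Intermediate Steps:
O = 433013/140993 (O = 4 + (84/509 + 303/(-277)) = 4 + (84*(1/509) + 303*(-1/277)) = 4 + (84/509 - 303/277) = 4 - 130959/140993 = 433013/140993 ≈ 3.0712)
Z(v) = 1/(2*v)
P(w) = sqrt(w)*(-2 + w) (P(w) = (-2 + w)*sqrt(w) = sqrt(w)*(-2 + w))
(P(-1)*Z(4))*O = ((sqrt(-1)*(-2 - 1))*((1/2)/4))*(433013/140993) = ((I*(-3))*((1/2)*(1/4)))*(433013/140993) = (-3*I*(1/8))*(433013/140993) = -3*I/8*(433013/140993) = -1299039*I/1127944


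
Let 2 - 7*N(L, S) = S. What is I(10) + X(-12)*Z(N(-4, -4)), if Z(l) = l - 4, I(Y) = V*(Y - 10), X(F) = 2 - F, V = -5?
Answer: -44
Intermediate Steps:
N(L, S) = 2/7 - S/7
I(Y) = 50 - 5*Y (I(Y) = -5*(Y - 10) = -5*(-10 + Y) = 50 - 5*Y)
Z(l) = -4 + l
I(10) + X(-12)*Z(N(-4, -4)) = (50 - 5*10) + (2 - 1*(-12))*(-4 + (2/7 - ⅐*(-4))) = (50 - 50) + (2 + 12)*(-4 + (2/7 + 4/7)) = 0 + 14*(-4 + 6/7) = 0 + 14*(-22/7) = 0 - 44 = -44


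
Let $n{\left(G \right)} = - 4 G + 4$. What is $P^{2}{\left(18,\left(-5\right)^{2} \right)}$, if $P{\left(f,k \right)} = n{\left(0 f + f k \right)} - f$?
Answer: $3290596$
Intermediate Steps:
$n{\left(G \right)} = 4 - 4 G$
$P{\left(f,k \right)} = 4 - f - 4 f k$ ($P{\left(f,k \right)} = \left(4 - 4 \left(0 f + f k\right)\right) - f = \left(4 - 4 \left(0 + f k\right)\right) - f = \left(4 - 4 f k\right) - f = 4 - f - 4 f k$)
$P^{2}{\left(18,\left(-5\right)^{2} \right)} = \left(4 - 18 - 72 \left(-5\right)^{2}\right)^{2} = \left(4 - 18 - 72 \cdot 25\right)^{2} = \left(4 - 18 - 1800\right)^{2} = \left(-1814\right)^{2} = 3290596$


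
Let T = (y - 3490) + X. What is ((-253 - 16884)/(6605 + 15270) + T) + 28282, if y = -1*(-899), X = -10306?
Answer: 336529738/21875 ≈ 15384.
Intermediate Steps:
y = 899
T = -12897 (T = (899 - 3490) - 10306 = -2591 - 10306 = -12897)
((-253 - 16884)/(6605 + 15270) + T) + 28282 = ((-253 - 16884)/(6605 + 15270) - 12897) + 28282 = (-17137/21875 - 12897) + 28282 = -282139012/21875 + 28282 = 336529738/21875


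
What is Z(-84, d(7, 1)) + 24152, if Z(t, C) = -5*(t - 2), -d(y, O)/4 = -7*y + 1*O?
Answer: 24582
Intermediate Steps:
d(y, O) = -4*O + 28*y (d(y, O) = -4*(-7*y + 1*O) = -4*(-7*y + O) = -4*(O - 7*y) = -4*O + 28*y)
Z(t, C) = 10 - 5*t (Z(t, C) = -5*(-2 + t) = 10 - 5*t)
Z(-84, d(7, 1)) + 24152 = (10 - 5*(-84)) + 24152 = (10 + 420) + 24152 = 430 + 24152 = 24582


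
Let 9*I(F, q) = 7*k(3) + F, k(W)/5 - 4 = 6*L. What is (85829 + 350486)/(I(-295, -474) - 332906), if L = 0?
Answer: -3926835/2996309 ≈ -1.3106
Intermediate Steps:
k(W) = 20 (k(W) = 20 + 5*(6*0) = 20 + 5*0 = 20 + 0 = 20)
I(F, q) = 140/9 + F/9 (I(F, q) = (7*20 + F)/9 = (140 + F)/9 = 140/9 + F/9)
(85829 + 350486)/(I(-295, -474) - 332906) = (85829 + 350486)/((140/9 + (⅑)*(-295)) - 332906) = 436315/((140/9 - 295/9) - 332906) = 436315/(-155/9 - 332906) = 436315/(-2996309/9) = 436315*(-9/2996309) = -3926835/2996309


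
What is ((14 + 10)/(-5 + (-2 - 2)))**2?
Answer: 64/9 ≈ 7.1111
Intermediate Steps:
((14 + 10)/(-5 + (-2 - 2)))**2 = (24/(-5 - 4))**2 = (24/(-9))**2 = (24*(-1/9))**2 = (-8/3)**2 = 64/9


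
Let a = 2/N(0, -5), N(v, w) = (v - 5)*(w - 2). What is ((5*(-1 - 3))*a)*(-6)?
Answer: 48/7 ≈ 6.8571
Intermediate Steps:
N(v, w) = (-5 + v)*(-2 + w)
a = 2/35 (a = 2/(10 - 5*(-5) - 2*0 + 0*(-5)) = 2/(10 + 25 + 0 + 0) = 2/35 ≈ 0.057143)
((5*(-1 - 3))*a)*(-6) = ((5*(-1 - 3))*(2/35))*(-6) = ((5*(-4))*(2/35))*(-6) = -20*2/35*(-6) = -8/7*(-6) = 48/7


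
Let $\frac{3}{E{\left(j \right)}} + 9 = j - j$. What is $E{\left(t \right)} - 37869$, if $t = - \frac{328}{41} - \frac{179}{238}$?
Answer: $- \frac{113608}{3} \approx -37869.0$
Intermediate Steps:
$t = - \frac{2083}{238}$ ($t = \left(-328\right) \frac{1}{41} - \frac{179}{238} = -8 - \frac{179}{238} = - \frac{2083}{238} \approx -8.7521$)
$E{\left(j \right)} = - \frac{1}{3}$ ($E{\left(j \right)} = \frac{3}{-9 + \left(j - j\right)} = \frac{3}{-9 + 0} = \frac{3}{-9} = 3 \left(- \frac{1}{9}\right) = - \frac{1}{3}$)
$E{\left(t \right)} - 37869 = - \frac{1}{3} - 37869 = - \frac{113608}{3}$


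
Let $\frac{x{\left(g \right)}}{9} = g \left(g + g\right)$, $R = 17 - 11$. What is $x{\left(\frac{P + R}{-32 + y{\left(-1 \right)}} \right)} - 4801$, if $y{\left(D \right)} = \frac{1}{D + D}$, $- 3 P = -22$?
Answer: $- \frac{810857}{169} \approx -4798.0$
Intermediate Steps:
$P = \frac{22}{3}$ ($P = \left(- \frac{1}{3}\right) \left(-22\right) = \frac{22}{3} \approx 7.3333$)
$R = 6$ ($R = 17 - 11 = 6$)
$y{\left(D \right)} = \frac{1}{2 D}$
$x{\left(g \right)} = 18 g^{2}$ ($x{\left(g \right)} = 9 g \left(g + g\right) = 9 g 2 g = 9 \cdot 2 g^{2} = 18 g^{2}$)
$x{\left(\frac{P + R}{-32 + y{\left(-1 \right)}} \right)} - 4801 = 18 \left(\frac{\frac{22}{3} + 6}{-32 + \frac{1}{2 \left(-1\right)}}\right)^{2} - 4801 = 18 \left(\frac{40}{3 \left(-32 + \frac{1}{2} \left(-1\right)\right)}\right)^{2} - 4801 = 18 \left(\frac{40}{3 \left(-32 - \frac{1}{2}\right)}\right)^{2} - 4801 = 18 \left(\frac{40}{3 \left(- \frac{65}{2}\right)}\right)^{2} - 4801 = 18 \left(\frac{40}{3} \left(- \frac{2}{65}\right)\right)^{2} - 4801 = 18 \left(- \frac{16}{39}\right)^{2} - 4801 = 18 \cdot \frac{256}{1521} - 4801 = \frac{512}{169} - 4801 = - \frac{810857}{169}$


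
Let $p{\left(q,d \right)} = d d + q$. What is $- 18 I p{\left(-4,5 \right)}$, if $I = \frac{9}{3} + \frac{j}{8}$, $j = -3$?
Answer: $- \frac{3969}{4} \approx -992.25$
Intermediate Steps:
$p{\left(q,d \right)} = q + d^{2}$ ($p{\left(q,d \right)} = d^{2} + q = q + d^{2}$)
$I = \frac{21}{8}$ ($I = \frac{9}{3} - \frac{3}{8} = 9 \cdot \frac{1}{3} - \frac{3}{8} = 3 - \frac{3}{8} = \frac{21}{8} \approx 2.625$)
$- 18 I p{\left(-4,5 \right)} = \left(-18\right) \frac{21}{8} \left(-4 + 5^{2}\right) = - \frac{189 \left(-4 + 25\right)}{4} = \left(- \frac{189}{4}\right) 21 = - \frac{3969}{4}$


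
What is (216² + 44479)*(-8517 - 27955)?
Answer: -3323875720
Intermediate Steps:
(216² + 44479)*(-8517 - 27955) = (46656 + 44479)*(-36472) = 91135*(-36472) = -3323875720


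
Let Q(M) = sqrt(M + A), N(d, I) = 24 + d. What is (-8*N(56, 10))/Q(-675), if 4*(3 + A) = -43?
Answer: 256*I*sqrt(2755)/551 ≈ 24.386*I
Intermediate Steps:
A = -55/4 (A = -3 + (1/4)*(-43) = -3 - 43/4 = -55/4 ≈ -13.750)
Q(M) = sqrt(-55/4 + M) (Q(M) = sqrt(M - 55/4) = sqrt(-55/4 + M))
(-8*N(56, 10))/Q(-675) = (-8*(24 + 56))/((sqrt(-55 + 4*(-675))/2)) = (-8*80)/((sqrt(-55 - 2700)/2)) = -640*(-2*I*sqrt(2755)/2755) = -(-256)*I*sqrt(2755)/551 = 256*I*sqrt(2755)/551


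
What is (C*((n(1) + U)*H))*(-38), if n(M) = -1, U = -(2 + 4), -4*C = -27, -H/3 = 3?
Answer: -32319/2 ≈ -16160.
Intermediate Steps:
H = -9 (H = -3*3 = -9)
C = 27/4 (C = -¼*(-27) = 27/4 ≈ 6.7500)
U = -6 (U = -1*6 = -6)
(C*((n(1) + U)*H))*(-38) = (27*((-1 - 6)*(-9))/4)*(-38) = (27*(-7*(-9))/4)*(-38) = ((27/4)*63)*(-38) = (1701/4)*(-38) = -32319/2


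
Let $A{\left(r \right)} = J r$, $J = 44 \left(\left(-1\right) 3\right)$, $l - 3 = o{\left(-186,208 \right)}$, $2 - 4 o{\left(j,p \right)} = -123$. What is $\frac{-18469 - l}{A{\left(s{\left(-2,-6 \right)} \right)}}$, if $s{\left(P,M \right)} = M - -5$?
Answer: $- \frac{24671}{176} \approx -140.18$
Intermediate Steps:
$o{\left(j,p \right)} = \frac{125}{4}$ ($o{\left(j,p \right)} = \frac{1}{2} - - \frac{123}{4} = \frac{1}{2} + \frac{123}{4} = \frac{125}{4}$)
$s{\left(P,M \right)} = 5 + M$ ($s{\left(P,M \right)} = M + 5 = 5 + M$)
$l = \frac{137}{4}$ ($l = 3 + \frac{125}{4} = \frac{137}{4} \approx 34.25$)
$J = -132$ ($J = 44 \left(-3\right) = -132$)
$A{\left(r \right)} = - 132 r$
$\frac{-18469 - l}{A{\left(s{\left(-2,-6 \right)} \right)}} = \frac{-18469 - \frac{137}{4}}{\left(-132\right) \left(5 - 6\right)} = \frac{-18469 - \frac{137}{4}}{\left(-132\right) \left(-1\right)} = - \frac{74013}{4 \cdot 132} = \left(- \frac{74013}{4}\right) \frac{1}{132} = - \frac{24671}{176}$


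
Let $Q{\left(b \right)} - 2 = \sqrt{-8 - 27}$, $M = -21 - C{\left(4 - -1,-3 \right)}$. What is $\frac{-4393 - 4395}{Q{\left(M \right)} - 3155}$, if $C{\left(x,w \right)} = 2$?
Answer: $\frac{6927141}{2485361} + \frac{2197 i \sqrt{35}}{2485361} \approx 2.7872 + 0.0052297 i$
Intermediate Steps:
$M = -23$ ($M = -21 - 2 = -23$)
$Q{\left(b \right)} = 2 + i \sqrt{35}$ ($Q{\left(b \right)} = 2 + \sqrt{-8 - 27} = 2 + \sqrt{-35} = 2 + i \sqrt{35}$)
$\frac{-4393 - 4395}{Q{\left(M \right)} - 3155} = \frac{-4393 - 4395}{\left(2 + i \sqrt{35}\right) - 3155} = - \frac{8788}{-3153 + i \sqrt{35}}$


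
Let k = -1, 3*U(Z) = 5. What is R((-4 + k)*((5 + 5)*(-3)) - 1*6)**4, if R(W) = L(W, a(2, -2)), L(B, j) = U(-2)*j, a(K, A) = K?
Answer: 10000/81 ≈ 123.46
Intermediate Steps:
U(Z) = 5/3 (U(Z) = (1/3)*5 = 5/3)
L(B, j) = 5*j/3
R(W) = 10/3 (R(W) = (5/3)*2 = 10/3)
R((-4 + k)*((5 + 5)*(-3)) - 1*6)**4 = (10/3)**4 = 10000/81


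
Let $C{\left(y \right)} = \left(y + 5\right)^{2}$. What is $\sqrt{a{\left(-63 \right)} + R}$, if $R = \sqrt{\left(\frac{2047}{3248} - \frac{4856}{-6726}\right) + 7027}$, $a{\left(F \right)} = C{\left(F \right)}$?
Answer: $\frac{\sqrt{6271360826821776 + 682689 \sqrt{52410621542184717}}}{1365378} \approx 58.718$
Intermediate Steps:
$C{\left(y \right)} = \left(5 + y\right)^{2}$
$a{\left(F \right)} = \left(5 + F\right)^{2}$
$R = \frac{\sqrt{52410621542184717}}{2730756}$ ($R = \sqrt{\left(2047 \cdot \frac{1}{3248} - - \frac{2428}{3363}\right) + 7027} = \sqrt{\left(\frac{2047}{3248} + \frac{2428}{3363}\right) + 7027} = \sqrt{\frac{14770205}{10923024} + 7027} = \sqrt{\frac{76770859853}{10923024}} = \frac{\sqrt{52410621542184717}}{2730756} \approx 83.835$)
$\sqrt{a{\left(-63 \right)} + R} = \sqrt{\left(5 - 63\right)^{2} + \frac{\sqrt{52410621542184717}}{2730756}} = \sqrt{\left(-58\right)^{2} + \frac{\sqrt{52410621542184717}}{2730756}} = \sqrt{3364 + \frac{\sqrt{52410621542184717}}{2730756}}$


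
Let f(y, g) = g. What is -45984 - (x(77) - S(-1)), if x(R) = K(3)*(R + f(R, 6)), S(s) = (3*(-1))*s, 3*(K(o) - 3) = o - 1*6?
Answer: -46147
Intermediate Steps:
K(o) = 1 + o/3 (K(o) = 3 + (o - 1*6)/3 = 3 + (o - 6)/3 = 3 + (-6 + o)/3 = 3 + (-2 + o/3) = 1 + o/3)
S(s) = -3*s
x(R) = 12 + 2*R (x(R) = (1 + (1/3)*3)*(R + 6) = (1 + 1)*(6 + R) = 2*(6 + R) = 12 + 2*R)
-45984 - (x(77) - S(-1)) = -45984 - ((12 + 2*77) - (-3)*(-1)) = -45984 - ((12 + 154) - 1*3) = -45984 - (166 - 3) = -45984 - 1*163 = -45984 - 163 = -46147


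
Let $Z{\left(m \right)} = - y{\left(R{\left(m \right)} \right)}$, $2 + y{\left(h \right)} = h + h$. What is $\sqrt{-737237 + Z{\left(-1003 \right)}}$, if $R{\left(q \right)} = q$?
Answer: $i \sqrt{735229} \approx 857.46 i$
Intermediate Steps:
$y{\left(h \right)} = -2 + 2 h$ ($y{\left(h \right)} = -2 + \left(h + h\right) = -2 + 2 h$)
$Z{\left(m \right)} = 2 - 2 m$ ($Z{\left(m \right)} = - (-2 + 2 m) = 2 - 2 m$)
$\sqrt{-737237 + Z{\left(-1003 \right)}} = \sqrt{-737237 + \left(2 - -2006\right)} = \sqrt{-737237 + \left(2 + 2006\right)} = \sqrt{-737237 + 2008} = \sqrt{-735229} = i \sqrt{735229}$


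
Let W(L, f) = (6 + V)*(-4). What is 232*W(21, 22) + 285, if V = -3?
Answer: -2499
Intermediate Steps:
W(L, f) = -12 (W(L, f) = (6 - 3)*(-4) = 3*(-4) = -12)
232*W(21, 22) + 285 = 232*(-12) + 285 = -2784 + 285 = -2499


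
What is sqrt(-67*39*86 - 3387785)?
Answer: I*sqrt(3612503) ≈ 1900.7*I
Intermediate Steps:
sqrt(-67*39*86 - 3387785) = sqrt(-2613*86 - 3387785) = sqrt(-224718 - 3387785) = sqrt(-3612503) = I*sqrt(3612503)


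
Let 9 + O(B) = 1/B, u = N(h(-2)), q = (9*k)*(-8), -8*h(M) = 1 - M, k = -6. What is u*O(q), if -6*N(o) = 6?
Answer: 3887/432 ≈ 8.9977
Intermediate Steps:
h(M) = -1/8 + M/8 (h(M) = -(1 - M)/8 = -1/8 + M/8)
N(o) = -1 (N(o) = -1/6*6 = -1)
q = 432 (q = (9*(-6))*(-8) = -54*(-8) = 432)
u = -1
O(B) = -9 + 1/B
u*O(q) = -(-9 + 1/432) = -1*(-3887/432) = 3887/432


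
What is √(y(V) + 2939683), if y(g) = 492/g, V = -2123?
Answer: √13249529455591/2123 ≈ 1714.6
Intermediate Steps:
√(y(V) + 2939683) = √(492/(-2123) + 2939683) = √(492*(-1/2123) + 2939683) = √(-492/2123 + 2939683) = √(6240946517/2123) = √13249529455591/2123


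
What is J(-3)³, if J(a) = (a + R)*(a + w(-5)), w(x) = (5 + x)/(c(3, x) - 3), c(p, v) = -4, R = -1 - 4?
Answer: 13824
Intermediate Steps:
R = -5
w(x) = -5/7 - x/7 (w(x) = (5 + x)/(-4 - 3) = (5 + x)/(-7) = (5 + x)*(-⅐) = -5/7 - x/7)
J(a) = a*(-5 + a) (J(a) = (a - 5)*(a + (-5/7 - ⅐*(-5))) = (-5 + a)*(a + (-5/7 + 5/7)) = (-5 + a)*(a + 0) = (-5 + a)*a = a*(-5 + a))
J(-3)³ = (-3*(-5 - 3))³ = (-3*(-8))³ = 24³ = 13824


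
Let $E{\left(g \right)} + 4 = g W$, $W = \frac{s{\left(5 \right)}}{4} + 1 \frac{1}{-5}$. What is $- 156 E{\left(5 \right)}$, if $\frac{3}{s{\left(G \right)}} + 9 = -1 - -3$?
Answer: $\frac{6045}{7} \approx 863.57$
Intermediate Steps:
$s{\left(G \right)} = - \frac{3}{7}$ ($s{\left(G \right)} = \frac{3}{-9 - -2} = \frac{3}{-9 + \left(-1 + 3\right)} = \frac{3}{-9 + 2} = \frac{3}{-7} = 3 \left(- \frac{1}{7}\right) = - \frac{3}{7}$)
$W = - \frac{43}{140}$ ($W = - \frac{3}{7 \cdot 4} + 1 \frac{1}{-5} = \left(- \frac{3}{7}\right) \frac{1}{4} + 1 \left(- \frac{1}{5}\right) = - \frac{3}{28} - \frac{1}{5} = - \frac{43}{140} \approx -0.30714$)
$E{\left(g \right)} = -4 - \frac{43 g}{140}$ ($E{\left(g \right)} = -4 + g \left(- \frac{43}{140}\right) = -4 - \frac{43 g}{140}$)
$- 156 E{\left(5 \right)} = - 156 \left(-4 - \frac{43}{28}\right) = \left(-156\right) \left(- \frac{155}{28}\right) = \frac{6045}{7}$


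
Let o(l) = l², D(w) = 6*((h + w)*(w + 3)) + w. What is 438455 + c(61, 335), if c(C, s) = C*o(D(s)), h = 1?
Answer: 28351185039444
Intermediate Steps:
D(w) = w + 6*(1 + w)*(3 + w) (D(w) = 6*((1 + w)*(w + 3)) + w = 6*((1 + w)*(3 + w)) + w = 6*(1 + w)*(3 + w) + w = w + 6*(1 + w)*(3 + w))
c(C, s) = C*(18 + 6*s² + 25*s)²
438455 + c(61, 335) = 438455 + 61*(18 + 6*335² + 25*335)² = 438455 + 61*(18 + 6*112225 + 8375)² = 438455 + 61*(18 + 673350 + 8375)² = 438455 + 61*681743² = 438455 + 61*464773518049 = 438455 + 28351184600989 = 28351185039444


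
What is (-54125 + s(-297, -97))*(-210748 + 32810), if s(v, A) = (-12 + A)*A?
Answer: 7749555776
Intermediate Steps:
s(v, A) = A*(-12 + A)
(-54125 + s(-297, -97))*(-210748 + 32810) = (-54125 - 97*(-12 - 97))*(-210748 + 32810) = (-54125 - 97*(-109))*(-177938) = (-54125 + 10573)*(-177938) = -43552*(-177938) = 7749555776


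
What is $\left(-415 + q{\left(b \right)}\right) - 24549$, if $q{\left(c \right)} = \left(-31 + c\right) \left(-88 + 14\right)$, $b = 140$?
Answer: $-33030$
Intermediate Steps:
$q{\left(c \right)} = 2294 - 74 c$ ($q{\left(c \right)} = \left(-31 + c\right) \left(-74\right) = 2294 - 74 c$)
$\left(-415 + q{\left(b \right)}\right) - 24549 = \left(-415 + \left(2294 - 10360\right)\right) - 24549 = \left(-415 - 8066\right) - 24549 = -8481 - 24549 = -33030$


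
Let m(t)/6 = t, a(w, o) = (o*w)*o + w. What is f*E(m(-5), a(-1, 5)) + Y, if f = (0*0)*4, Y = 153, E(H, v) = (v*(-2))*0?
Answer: 153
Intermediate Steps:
a(w, o) = w + w*o² (a(w, o) = w*o² + w = w + w*o²)
m(t) = 6*t
E(H, v) = 0 (E(H, v) = -2*v*0 = 0)
f = 0 (f = 0*4 = 0)
f*E(m(-5), a(-1, 5)) + Y = 0*0 + 153 = 0 + 153 = 153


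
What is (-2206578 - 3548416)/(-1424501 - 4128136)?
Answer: 5754994/5552637 ≈ 1.0364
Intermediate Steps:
(-2206578 - 3548416)/(-1424501 - 4128136) = -5754994/(-5552637) = -5754994*(-1/5552637) = 5754994/5552637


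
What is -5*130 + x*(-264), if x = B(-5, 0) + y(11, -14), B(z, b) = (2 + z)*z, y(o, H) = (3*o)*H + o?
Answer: 114454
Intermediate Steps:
y(o, H) = o + 3*H*o (y(o, H) = 3*H*o + o = o + 3*H*o)
B(z, b) = z*(2 + z)
x = -436 (x = -5*(2 - 5) + 11*(1 + 3*(-14)) = -5*(-3) + 11*(1 - 42) = 15 + 11*(-41) = 15 - 451 = -436)
-5*130 + x*(-264) = -5*130 - 436*(-264) = -650 + 115104 = 114454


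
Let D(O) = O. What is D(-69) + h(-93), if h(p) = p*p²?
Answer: -804426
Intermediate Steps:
h(p) = p³
D(-69) + h(-93) = -69 + (-93)³ = -69 - 804357 = -804426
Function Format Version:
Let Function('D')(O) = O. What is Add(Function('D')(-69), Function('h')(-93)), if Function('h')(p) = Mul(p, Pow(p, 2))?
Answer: -804426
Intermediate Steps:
Function('h')(p) = Pow(p, 3)
Add(Function('D')(-69), Function('h')(-93)) = Add(-69, Pow(-93, 3)) = Add(-69, -804357) = -804426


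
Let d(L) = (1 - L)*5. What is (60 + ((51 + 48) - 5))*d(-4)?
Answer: 3850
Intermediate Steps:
d(L) = 5 - 5*L
(60 + ((51 + 48) - 5))*d(-4) = (60 + ((51 + 48) - 5))*(5 - 5*(-4)) = (60 + (99 - 5))*(5 + 20) = (60 + 94)*25 = 154*25 = 3850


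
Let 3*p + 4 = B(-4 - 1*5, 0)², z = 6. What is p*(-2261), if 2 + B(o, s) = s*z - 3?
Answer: -15827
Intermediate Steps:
B(o, s) = -5 + 6*s (B(o, s) = -2 + (s*6 - 3) = -2 + (6*s - 3) = -2 + (-3 + 6*s) = -5 + 6*s)
p = 7 (p = -4/3 + (-5 + 6*0)²/3 = -4/3 + (-5 + 0)²/3 = -4/3 + (⅓)*(-5)² = -4/3 + (⅓)*25 = -4/3 + 25/3 = 7)
p*(-2261) = 7*(-2261) = -15827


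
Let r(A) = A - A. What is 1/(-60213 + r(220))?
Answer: -1/60213 ≈ -1.6608e-5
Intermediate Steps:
r(A) = 0
1/(-60213 + r(220)) = 1/(-60213 + 0) = 1/(-60213) = -1/60213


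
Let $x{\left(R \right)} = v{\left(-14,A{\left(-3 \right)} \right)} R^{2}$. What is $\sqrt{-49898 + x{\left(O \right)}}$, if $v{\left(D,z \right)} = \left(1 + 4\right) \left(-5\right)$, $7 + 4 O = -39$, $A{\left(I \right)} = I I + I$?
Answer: $\frac{i \sqrt{212817}}{2} \approx 230.66 i$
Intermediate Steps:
$A{\left(I \right)} = I + I^{2}$ ($A{\left(I \right)} = I^{2} + I = I + I^{2}$)
$O = - \frac{23}{2}$ ($O = - \frac{7}{4} + \frac{1}{4} \left(-39\right) = - \frac{7}{4} - \frac{39}{4} = - \frac{23}{2} \approx -11.5$)
$v{\left(D,z \right)} = -25$ ($v{\left(D,z \right)} = 5 \left(-5\right) = -25$)
$x{\left(R \right)} = - 25 R^{2}$
$\sqrt{-49898 + x{\left(O \right)}} = \sqrt{-49898 - 25 \left(- \frac{23}{2}\right)^{2}} = \sqrt{-49898 - \frac{13225}{4}} = \sqrt{- \frac{212817}{4}} = \frac{i \sqrt{212817}}{2}$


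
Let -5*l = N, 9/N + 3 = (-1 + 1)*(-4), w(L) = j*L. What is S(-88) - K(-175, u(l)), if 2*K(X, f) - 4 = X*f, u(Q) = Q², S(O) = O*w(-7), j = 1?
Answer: 1291/2 ≈ 645.50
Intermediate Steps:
w(L) = L (w(L) = 1*L = L)
N = -3 (N = 9/(-3 + (-1 + 1)*(-4)) = 9/(-3 + 0*(-4)) = 9/(-3 + 0) = 9/(-3) = 9*(-⅓) = -3)
S(O) = -7*O (S(O) = O*(-7) = -7*O)
l = ⅗ (l = -⅕*(-3) = ⅗ ≈ 0.60000)
K(X, f) = 2 + X*f/2 (K(X, f) = 2 + (X*f)/2 = 2 + X*f/2)
S(-88) - K(-175, u(l)) = -7*(-88) - (2 + (½)*(-175)*(⅗)²) = 616 - (2 + (½)*(-175)*(9/25)) = 616 - (2 - 63/2) = 616 - 1*(-59/2) = 616 + 59/2 = 1291/2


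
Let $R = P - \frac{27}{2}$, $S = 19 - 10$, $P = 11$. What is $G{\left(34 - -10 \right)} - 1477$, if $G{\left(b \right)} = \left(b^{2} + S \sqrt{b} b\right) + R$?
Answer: $\frac{913}{2} + 792 \sqrt{11} \approx 3083.3$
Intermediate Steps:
$S = 9$
$R = - \frac{5}{2}$ ($R = 11 - \frac{27}{2} = - \frac{5}{2} \approx -2.5$)
$G{\left(b \right)} = - \frac{5}{2} + b^{2} + 9 b^{\frac{3}{2}}$ ($G{\left(b \right)} = \left(b^{2} + 9 \sqrt{b} b\right) - \frac{5}{2} = \left(b^{2} + 9 b^{\frac{3}{2}}\right) - \frac{5}{2} = - \frac{5}{2} + b^{2} + 9 b^{\frac{3}{2}}$)
$G{\left(34 - -10 \right)} - 1477 = \left(- \frac{5}{2} + \left(34 - -10\right)^{2} + 9 \left(34 - -10\right)^{\frac{3}{2}}\right) - 1477 = \left(- \frac{5}{2} + \left(34 + 10\right)^{2} + 9 \left(34 + 10\right)^{\frac{3}{2}}\right) - 1477 = \left(- \frac{5}{2} + 44^{2} + 9 \cdot 44^{\frac{3}{2}}\right) - 1477 = \left(- \frac{5}{2} + 1936 + 9 \cdot 88 \sqrt{11}\right) - 1477 = \left(- \frac{5}{2} + 1936 + 792 \sqrt{11}\right) - 1477 = \left(\frac{3867}{2} + 792 \sqrt{11}\right) - 1477 = \frac{913}{2} + 792 \sqrt{11}$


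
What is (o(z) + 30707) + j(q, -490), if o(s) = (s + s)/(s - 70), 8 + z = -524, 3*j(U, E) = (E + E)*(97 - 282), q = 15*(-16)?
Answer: 11757331/129 ≈ 91142.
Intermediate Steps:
q = -240
j(U, E) = -370*E/3 (j(U, E) = ((E + E)*(97 - 282))/3 = ((2*E)*(-185))/3 = (-370*E)/3 = -370*E/3)
z = -532 (z = -8 - 524 = -532)
o(s) = 2*s/(-70 + s) (o(s) = (2*s)/(-70 + s) = 2*s/(-70 + s))
(o(z) + 30707) + j(q, -490) = (2*(-532)/(-70 - 532) + 30707) - 370/3*(-490) = (2*(-532)/(-602) + 30707) + 181300/3 = (2*(-532)*(-1/602) + 30707) + 181300/3 = (76/43 + 30707) + 181300/3 = 1320477/43 + 181300/3 = 11757331/129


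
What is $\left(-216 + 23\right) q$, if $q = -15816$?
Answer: $3052488$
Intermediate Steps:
$\left(-216 + 23\right) q = \left(-216 + 23\right) \left(-15816\right) = \left(-193\right) \left(-15816\right) = 3052488$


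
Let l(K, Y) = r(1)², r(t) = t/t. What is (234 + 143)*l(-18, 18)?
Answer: 377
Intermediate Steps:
r(t) = 1
l(K, Y) = 1 (l(K, Y) = 1² = 1)
(234 + 143)*l(-18, 18) = (234 + 143)*1 = 377*1 = 377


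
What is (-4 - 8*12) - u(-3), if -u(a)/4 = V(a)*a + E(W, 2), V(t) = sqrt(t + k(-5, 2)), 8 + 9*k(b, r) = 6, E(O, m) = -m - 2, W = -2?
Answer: -116 - 4*I*sqrt(29) ≈ -116.0 - 21.541*I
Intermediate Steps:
E(O, m) = -2 - m
k(b, r) = -2/9 (k(b, r) = -8/9 + (1/9)*6 = -8/9 + 2/3 = -2/9)
V(t) = sqrt(-2/9 + t) (V(t) = sqrt(t - 2/9) = sqrt(-2/9 + t))
u(a) = 16 - 4*a*sqrt(-2 + 9*a)/3 (u(a) = -4*((sqrt(-2 + 9*a)/3)*a + (-2 - 1*2)) = -4*(a*sqrt(-2 + 9*a)/3 + (-2 - 2)) = -4*(a*sqrt(-2 + 9*a)/3 - 4) = -4*(-4 + a*sqrt(-2 + 9*a)/3) = 16 - 4*a*sqrt(-2 + 9*a)/3)
(-4 - 8*12) - u(-3) = (-4 - 8*12) - (16 - 4/3*(-3)*sqrt(-2 + 9*(-3))) = (-4 - 96) - (16 - 4/3*(-3)*sqrt(-2 - 27)) = -100 - (16 - 4/3*(-3)*sqrt(-29)) = -100 - (16 - 4/3*(-3)*I*sqrt(29)) = -100 - (16 + 4*I*sqrt(29)) = -100 + (-16 - 4*I*sqrt(29)) = -116 - 4*I*sqrt(29)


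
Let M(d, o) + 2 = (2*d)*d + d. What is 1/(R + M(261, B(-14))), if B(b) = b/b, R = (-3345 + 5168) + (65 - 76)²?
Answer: 1/138445 ≈ 7.2231e-6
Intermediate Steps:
R = 1944 (R = 1823 + (-11)² = 1823 + 121 = 1944)
B(b) = 1
M(d, o) = -2 + d + 2*d² (M(d, o) = -2 + ((2*d)*d + d) = -2 + (2*d² + d) = -2 + (d + 2*d²) = -2 + d + 2*d²)
1/(R + M(261, B(-14))) = 1/(1944 + (-2 + 261 + 2*261²)) = 1/(1944 + (-2 + 261 + 2*68121)) = 1/(1944 + (-2 + 261 + 136242)) = 1/(1944 + 136501) = 1/138445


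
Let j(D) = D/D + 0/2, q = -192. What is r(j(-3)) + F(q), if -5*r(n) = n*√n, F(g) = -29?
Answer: -146/5 ≈ -29.200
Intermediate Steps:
j(D) = 1 (j(D) = 1 + 0*(½) = 1 + 0 = 1)
r(n) = -n^(3/2)/5 (r(n) = -n*√n/5 = -n^(3/2)/5)
r(j(-3)) + F(q) = -1^(3/2)/5 - 29 = -⅕*1 - 29 = -⅕ - 29 = -146/5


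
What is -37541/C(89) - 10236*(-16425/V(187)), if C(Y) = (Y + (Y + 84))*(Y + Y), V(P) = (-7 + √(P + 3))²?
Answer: 208215073994731/103018924 + 261529800*√190/2209 ≈ 3.6531e+6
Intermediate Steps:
V(P) = (-7 + √(3 + P))²
C(Y) = 2*Y*(84 + 2*Y) (C(Y) = (Y + (84 + Y))*(2*Y) = (84 + 2*Y)*(2*Y) = 2*Y*(84 + 2*Y))
-37541/C(89) - 10236*(-16425/V(187)) = -37541*1/(356*(42 + 89)) - 10236*(-16425/(-7 + √(3 + 187))²) = -37541/(4*89*131) - 10236*(-16425/(-7 + √190)²) = -37541/46636 - 10236*(-16425/(-7 + √190)²) = -37541*1/46636 - (-168126300)/(-7 + √190)² = -37541/46636 + 168126300/(-7 + √190)²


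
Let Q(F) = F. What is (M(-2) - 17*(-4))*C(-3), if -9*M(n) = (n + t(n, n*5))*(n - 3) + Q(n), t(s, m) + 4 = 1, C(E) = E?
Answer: -589/3 ≈ -196.33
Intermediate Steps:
t(s, m) = -3 (t(s, m) = -4 + 1 = -3)
M(n) = -n/9 - (-3 + n)²/9 (M(n) = -((n - 3)*(n - 3) + n)/9 = -((-3 + n)*(-3 + n) + n)/9 = -((-3 + n)² + n)/9 = -(n + (-3 + n)²)/9 = -n/9 - (-3 + n)²/9)
(M(-2) - 17*(-4))*C(-3) = ((-1 - ⅑*(-2)² + (5/9)*(-2)) - 17*(-4))*(-3) = ((-1 - ⅑*4 - 10/9) + 68)*(-3) = ((-1 - 4/9 - 10/9) + 68)*(-3) = (-23/9 + 68)*(-3) = (589/9)*(-3) = -589/3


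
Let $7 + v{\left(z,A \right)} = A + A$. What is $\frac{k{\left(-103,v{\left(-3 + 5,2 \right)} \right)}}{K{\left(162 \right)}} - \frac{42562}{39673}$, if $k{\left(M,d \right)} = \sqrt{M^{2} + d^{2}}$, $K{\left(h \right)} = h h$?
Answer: $- \frac{42562}{39673} + \frac{\sqrt{10618}}{26244} \approx -1.0689$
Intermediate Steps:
$v{\left(z,A \right)} = -7 + 2 A$ ($v{\left(z,A \right)} = -7 + \left(A + A\right) = -7 + 2 A$)
$K{\left(h \right)} = h^{2}$
$\frac{k{\left(-103,v{\left(-3 + 5,2 \right)} \right)}}{K{\left(162 \right)}} - \frac{42562}{39673} = \frac{\sqrt{\left(-103\right)^{2} + \left(-7 + 2 \cdot 2\right)^{2}}}{162^{2}} - \frac{42562}{39673} = \frac{\sqrt{10609 + \left(-7 + 4\right)^{2}}}{26244} - \frac{42562}{39673} = \sqrt{10609 + \left(-3\right)^{2}} \cdot \frac{1}{26244} - \frac{42562}{39673} = \sqrt{10609 + 9} \cdot \frac{1}{26244} - \frac{42562}{39673} = \sqrt{10618} \cdot \frac{1}{26244} - \frac{42562}{39673} = \frac{\sqrt{10618}}{26244} - \frac{42562}{39673} = - \frac{42562}{39673} + \frac{\sqrt{10618}}{26244}$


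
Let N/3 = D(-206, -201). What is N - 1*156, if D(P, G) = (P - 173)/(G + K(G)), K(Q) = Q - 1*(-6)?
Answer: -20213/132 ≈ -153.13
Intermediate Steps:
K(Q) = 6 + Q (K(Q) = Q + 6 = 6 + Q)
D(P, G) = (-173 + P)/(6 + 2*G) (D(P, G) = (P - 173)/(G + (6 + G)) = (-173 + P)/(6 + 2*G))
N = 379/132 (N = 3*((-173 - 206)/(2*(3 - 201))) = 3*((½)*(-379)/(-198)) = 3*((½)*(-1/198)*(-379)) = 3*(379/396) = 379/132 ≈ 2.8712)
N - 1*156 = 379/132 - 1*156 = 379/132 - 156 = -20213/132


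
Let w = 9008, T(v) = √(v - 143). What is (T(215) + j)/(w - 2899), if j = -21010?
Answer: -21010/6109 + 6*√2/6109 ≈ -3.4378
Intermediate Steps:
T(v) = √(-143 + v)
(T(215) + j)/(w - 2899) = (√(-143 + 215) - 21010)/(9008 - 2899) = (√72 - 21010)/6109 = (6*√2 - 21010)*(1/6109) = (-21010 + 6*√2)*(1/6109) = -21010/6109 + 6*√2/6109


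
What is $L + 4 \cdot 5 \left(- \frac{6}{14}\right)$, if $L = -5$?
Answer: $- \frac{95}{7} \approx -13.571$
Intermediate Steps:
$L + 4 \cdot 5 \left(- \frac{6}{14}\right) = -5 + 4 \cdot 5 \left(- \frac{6}{14}\right) = -5 + 20 \left(\left(-6\right) \frac{1}{14}\right) = -5 + 20 \left(- \frac{3}{7}\right) = -5 - \frac{60}{7} = - \frac{95}{7}$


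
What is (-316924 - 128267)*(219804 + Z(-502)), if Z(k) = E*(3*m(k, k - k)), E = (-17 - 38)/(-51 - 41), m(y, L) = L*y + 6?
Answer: -4501539447489/46 ≈ -9.7860e+10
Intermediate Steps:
m(y, L) = 6 + L*y
E = 55/92 (E = -55/(-92) = -55*(-1/92) = 55/92 ≈ 0.59783)
Z(k) = 495/46 (Z(k) = 55*(3*(6 + (k - k)*k))/92 = 55*(3*(6 + 0*k))/92 = 55*(3*(6 + 0))/92 = 55*(3*6)/92 = (55/92)*18 = 495/46)
(-316924 - 128267)*(219804 + Z(-502)) = (-316924 - 128267)*(219804 + 495/46) = -445191*10111479/46 = -4501539447489/46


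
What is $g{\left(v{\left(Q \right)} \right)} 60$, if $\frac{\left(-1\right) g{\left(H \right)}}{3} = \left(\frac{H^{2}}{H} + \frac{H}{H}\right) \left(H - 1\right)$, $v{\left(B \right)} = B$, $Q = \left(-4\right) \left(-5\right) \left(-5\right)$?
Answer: $-1799820$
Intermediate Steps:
$Q = -100$ ($Q = 20 \left(-5\right) = -100$)
$g{\left(H \right)} = - 3 \left(1 + H\right) \left(-1 + H\right)$ ($g{\left(H \right)} = - 3 \left(\frac{H^{2}}{H} + \frac{H}{H}\right) \left(H - 1\right) = - 3 \left(H + 1\right) \left(-1 + H\right) = - 3 \left(1 + H\right) \left(-1 + H\right)$)
$g{\left(v{\left(Q \right)} \right)} 60 = \left(3 - 3 \left(-100\right)^{2}\right) 60 = \left(3 - 30000\right) 60 = \left(-29997\right) 60 = -1799820$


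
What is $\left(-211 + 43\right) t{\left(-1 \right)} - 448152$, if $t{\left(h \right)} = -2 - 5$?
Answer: $-446976$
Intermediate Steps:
$t{\left(h \right)} = -7$
$\left(-211 + 43\right) t{\left(-1 \right)} - 448152 = \left(-211 + 43\right) \left(-7\right) - 448152 = \left(-168\right) \left(-7\right) - 448152 = 1176 - 448152 = -446976$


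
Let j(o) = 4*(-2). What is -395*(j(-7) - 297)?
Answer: 120475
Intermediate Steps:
j(o) = -8
-395*(j(-7) - 297) = -395*(-8 - 297) = -395*(-305) = 120475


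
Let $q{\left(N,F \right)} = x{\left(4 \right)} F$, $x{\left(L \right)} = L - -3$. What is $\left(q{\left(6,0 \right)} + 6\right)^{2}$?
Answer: $36$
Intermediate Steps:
$x{\left(L \right)} = 3 + L$ ($x{\left(L \right)} = L + 3 = 3 + L$)
$q{\left(N,F \right)} = 7 F$ ($q{\left(N,F \right)} = \left(3 + 4\right) F = 7 F$)
$\left(q{\left(6,0 \right)} + 6\right)^{2} = \left(7 \cdot 0 + 6\right)^{2} = \left(0 + 6\right)^{2} = 6^{2} = 36$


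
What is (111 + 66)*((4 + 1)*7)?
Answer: 6195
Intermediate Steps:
(111 + 66)*((4 + 1)*7) = 177*(5*7) = 177*35 = 6195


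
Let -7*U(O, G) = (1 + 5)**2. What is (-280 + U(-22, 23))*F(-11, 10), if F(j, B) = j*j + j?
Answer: -219560/7 ≈ -31366.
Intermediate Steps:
U(O, G) = -36/7 (U(O, G) = -(1 + 5)**2/7 = -1/7*6**2 = -1/7*36 = -36/7)
F(j, B) = j + j**2 (F(j, B) = j**2 + j = j + j**2)
(-280 + U(-22, 23))*F(-11, 10) = (-280 - 36/7)*(-11*(1 - 11)) = -(-21956)*(-10)/7 = -1996/7*110 = -219560/7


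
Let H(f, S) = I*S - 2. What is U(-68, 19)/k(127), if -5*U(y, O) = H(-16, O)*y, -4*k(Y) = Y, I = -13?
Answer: 67728/635 ≈ 106.66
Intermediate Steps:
k(Y) = -Y/4
H(f, S) = -2 - 13*S (H(f, S) = -13*S - 2 = -2 - 13*S)
U(y, O) = -y*(-2 - 13*O)/5 (U(y, O) = -(-2 - 13*O)*y/5 = -y*(-2 - 13*O)/5)
U(-68, 19)/k(127) = ((⅕)*(-68)*(2 + 13*19))/((-¼*127)) = ((⅕)*(-68)*(2 + 247))/(-127/4) = ((⅕)*(-68)*249)*(-4/127) = -16932/5*(-4/127) = 67728/635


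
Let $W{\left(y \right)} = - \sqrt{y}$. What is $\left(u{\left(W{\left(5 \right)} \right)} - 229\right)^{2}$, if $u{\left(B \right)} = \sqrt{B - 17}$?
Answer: $\left(229 - i \sqrt{17 + \sqrt{5}}\right)^{2} \approx 52422.0 - 2008.7 i$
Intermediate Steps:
$u{\left(B \right)} = \sqrt{-17 + B}$
$\left(u{\left(W{\left(5 \right)} \right)} - 229\right)^{2} = \left(\sqrt{-17 - \sqrt{5}} - 229\right)^{2} = \left(-229 + \sqrt{-17 - \sqrt{5}}\right)^{2}$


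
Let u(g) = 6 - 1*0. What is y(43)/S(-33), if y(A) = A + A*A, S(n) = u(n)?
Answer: 946/3 ≈ 315.33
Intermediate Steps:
u(g) = 6 (u(g) = 6 + 0 = 6)
S(n) = 6
y(A) = A + A²
y(43)/S(-33) = (43*(1 + 43))/6 = (43*44)*(⅙) = 1892*(⅙) = 946/3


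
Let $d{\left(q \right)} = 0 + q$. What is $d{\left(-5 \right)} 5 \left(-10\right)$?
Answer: $250$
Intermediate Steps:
$d{\left(q \right)} = q$
$d{\left(-5 \right)} 5 \left(-10\right) = \left(-5\right) 5 \left(-10\right) = \left(-25\right) \left(-10\right) = 250$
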